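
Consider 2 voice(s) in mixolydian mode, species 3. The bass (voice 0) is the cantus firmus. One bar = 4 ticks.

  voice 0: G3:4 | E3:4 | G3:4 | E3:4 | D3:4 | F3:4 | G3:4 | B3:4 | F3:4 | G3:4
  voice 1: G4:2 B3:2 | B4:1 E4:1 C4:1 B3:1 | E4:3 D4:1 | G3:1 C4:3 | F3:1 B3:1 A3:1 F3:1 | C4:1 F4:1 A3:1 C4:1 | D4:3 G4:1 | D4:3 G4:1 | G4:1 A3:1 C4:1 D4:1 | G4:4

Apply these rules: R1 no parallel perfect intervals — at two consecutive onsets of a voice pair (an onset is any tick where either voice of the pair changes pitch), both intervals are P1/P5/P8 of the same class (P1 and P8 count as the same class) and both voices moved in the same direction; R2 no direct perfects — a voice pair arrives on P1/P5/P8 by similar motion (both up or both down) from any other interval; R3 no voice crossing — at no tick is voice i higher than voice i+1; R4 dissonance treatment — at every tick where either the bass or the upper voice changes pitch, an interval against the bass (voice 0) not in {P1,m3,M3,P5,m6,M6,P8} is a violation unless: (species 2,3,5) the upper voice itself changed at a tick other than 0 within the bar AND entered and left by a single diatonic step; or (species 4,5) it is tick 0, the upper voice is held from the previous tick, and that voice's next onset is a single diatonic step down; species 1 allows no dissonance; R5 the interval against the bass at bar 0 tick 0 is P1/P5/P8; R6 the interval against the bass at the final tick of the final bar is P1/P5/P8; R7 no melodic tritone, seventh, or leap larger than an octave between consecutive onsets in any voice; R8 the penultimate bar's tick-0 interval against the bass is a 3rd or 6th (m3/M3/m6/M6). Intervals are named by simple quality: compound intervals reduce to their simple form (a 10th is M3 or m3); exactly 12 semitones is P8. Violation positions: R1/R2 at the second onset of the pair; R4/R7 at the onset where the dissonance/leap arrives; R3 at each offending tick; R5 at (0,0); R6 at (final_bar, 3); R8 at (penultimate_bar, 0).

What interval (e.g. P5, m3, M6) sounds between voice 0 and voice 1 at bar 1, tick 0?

P5

voice 0=E3 voice 1=B4 -> P5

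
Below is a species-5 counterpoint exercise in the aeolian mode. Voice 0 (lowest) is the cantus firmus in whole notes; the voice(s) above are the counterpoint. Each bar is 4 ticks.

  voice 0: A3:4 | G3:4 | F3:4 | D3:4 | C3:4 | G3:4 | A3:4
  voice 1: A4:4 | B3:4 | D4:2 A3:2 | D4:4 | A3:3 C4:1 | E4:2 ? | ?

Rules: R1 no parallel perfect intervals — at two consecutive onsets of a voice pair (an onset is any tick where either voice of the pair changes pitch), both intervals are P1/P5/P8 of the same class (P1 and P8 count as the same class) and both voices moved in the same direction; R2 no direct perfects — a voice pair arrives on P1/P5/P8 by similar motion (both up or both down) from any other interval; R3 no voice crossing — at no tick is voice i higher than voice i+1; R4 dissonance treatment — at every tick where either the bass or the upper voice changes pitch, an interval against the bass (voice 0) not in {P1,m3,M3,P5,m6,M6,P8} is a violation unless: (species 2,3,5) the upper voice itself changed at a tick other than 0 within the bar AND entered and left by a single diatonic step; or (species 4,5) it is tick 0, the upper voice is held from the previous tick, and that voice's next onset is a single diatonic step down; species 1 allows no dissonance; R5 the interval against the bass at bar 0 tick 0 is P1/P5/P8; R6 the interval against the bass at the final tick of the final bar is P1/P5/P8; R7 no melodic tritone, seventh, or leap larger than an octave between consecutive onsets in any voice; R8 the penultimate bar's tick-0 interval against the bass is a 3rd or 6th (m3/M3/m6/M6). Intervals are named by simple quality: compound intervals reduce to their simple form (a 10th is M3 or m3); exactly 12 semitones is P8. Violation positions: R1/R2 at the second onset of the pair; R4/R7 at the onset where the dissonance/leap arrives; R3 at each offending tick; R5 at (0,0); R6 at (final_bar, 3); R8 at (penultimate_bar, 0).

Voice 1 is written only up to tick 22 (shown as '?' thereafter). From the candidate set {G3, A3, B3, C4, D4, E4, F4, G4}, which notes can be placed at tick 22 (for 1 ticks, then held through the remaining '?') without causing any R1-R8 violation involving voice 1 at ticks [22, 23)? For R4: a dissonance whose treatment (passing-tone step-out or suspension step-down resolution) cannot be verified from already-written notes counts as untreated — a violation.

G3: legal
A3: violates R4
B3: legal
C4: violates R4
D4: legal
E4: legal
F4: violates R4
G4: legal

{B3, D4, E4, G3, G4}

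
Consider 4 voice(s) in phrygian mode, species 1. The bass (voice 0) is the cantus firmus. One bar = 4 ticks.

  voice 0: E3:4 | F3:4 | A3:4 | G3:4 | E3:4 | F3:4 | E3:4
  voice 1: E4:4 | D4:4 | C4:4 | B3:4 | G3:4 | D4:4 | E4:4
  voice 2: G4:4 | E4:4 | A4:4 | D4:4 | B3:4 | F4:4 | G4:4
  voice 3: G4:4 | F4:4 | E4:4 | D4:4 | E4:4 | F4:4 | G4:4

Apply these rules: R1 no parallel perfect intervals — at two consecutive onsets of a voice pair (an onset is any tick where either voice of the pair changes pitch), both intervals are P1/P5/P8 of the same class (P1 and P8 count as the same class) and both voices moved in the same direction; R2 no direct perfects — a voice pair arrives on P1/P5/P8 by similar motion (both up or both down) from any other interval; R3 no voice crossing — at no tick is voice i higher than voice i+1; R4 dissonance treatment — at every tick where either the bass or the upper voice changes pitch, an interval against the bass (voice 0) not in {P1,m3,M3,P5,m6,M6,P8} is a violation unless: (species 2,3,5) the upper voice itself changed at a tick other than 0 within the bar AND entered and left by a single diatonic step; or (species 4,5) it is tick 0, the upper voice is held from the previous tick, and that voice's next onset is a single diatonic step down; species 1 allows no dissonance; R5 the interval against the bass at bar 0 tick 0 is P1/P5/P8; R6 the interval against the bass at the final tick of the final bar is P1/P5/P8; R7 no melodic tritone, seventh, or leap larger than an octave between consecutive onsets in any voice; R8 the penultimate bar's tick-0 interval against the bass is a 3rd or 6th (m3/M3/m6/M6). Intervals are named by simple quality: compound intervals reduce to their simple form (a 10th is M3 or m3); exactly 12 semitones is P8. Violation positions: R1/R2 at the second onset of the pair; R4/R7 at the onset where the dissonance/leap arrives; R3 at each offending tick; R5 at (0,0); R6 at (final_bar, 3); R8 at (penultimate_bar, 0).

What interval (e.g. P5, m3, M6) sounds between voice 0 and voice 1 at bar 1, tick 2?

M6

voice 0=F3 voice 1=D4 -> M6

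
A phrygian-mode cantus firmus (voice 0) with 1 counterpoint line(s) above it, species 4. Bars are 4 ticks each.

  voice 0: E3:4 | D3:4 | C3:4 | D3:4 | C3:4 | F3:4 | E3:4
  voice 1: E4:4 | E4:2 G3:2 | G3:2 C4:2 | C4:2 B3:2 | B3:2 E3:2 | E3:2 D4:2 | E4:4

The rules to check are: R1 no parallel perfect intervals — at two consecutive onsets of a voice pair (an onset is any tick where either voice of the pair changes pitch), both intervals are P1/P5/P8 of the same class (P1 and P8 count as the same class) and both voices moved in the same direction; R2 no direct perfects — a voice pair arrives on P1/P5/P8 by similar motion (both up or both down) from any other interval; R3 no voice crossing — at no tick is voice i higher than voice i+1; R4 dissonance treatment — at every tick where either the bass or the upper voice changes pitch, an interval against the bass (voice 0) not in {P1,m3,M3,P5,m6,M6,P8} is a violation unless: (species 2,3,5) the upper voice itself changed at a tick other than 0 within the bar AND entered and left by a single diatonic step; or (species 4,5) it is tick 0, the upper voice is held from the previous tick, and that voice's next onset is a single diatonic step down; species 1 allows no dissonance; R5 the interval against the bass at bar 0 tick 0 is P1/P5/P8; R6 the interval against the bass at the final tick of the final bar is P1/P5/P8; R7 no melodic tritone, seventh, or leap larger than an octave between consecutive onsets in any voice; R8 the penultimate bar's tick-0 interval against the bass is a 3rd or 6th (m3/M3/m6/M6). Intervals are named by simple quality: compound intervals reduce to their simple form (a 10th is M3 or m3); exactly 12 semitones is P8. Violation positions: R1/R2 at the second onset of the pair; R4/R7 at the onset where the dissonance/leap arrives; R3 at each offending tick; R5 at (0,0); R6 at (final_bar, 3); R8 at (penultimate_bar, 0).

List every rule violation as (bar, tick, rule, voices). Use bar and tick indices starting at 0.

(1, 0, R4, (0, 1))
(1, 2, R4, (0, 1))
(4, 0, R4, (0, 1))
(5, 0, R3, (0, 1))
(5, 0, R4, (0, 1))
(5, 0, R8, (0, 1))
(5, 1, R3, (0, 1))
(5, 2, R7, (1,))

bar 0: v0=E3 v1=E4 downbeat P8
bar 1: v0=D3 v1=E4 downbeat M2
bar 2: v0=C3 v1=G3 downbeat P5
bar 3: v0=D3 v1=C4 downbeat m7
bar 4: v0=C3 v1=B3 downbeat M7
bar 5: v0=F3 v1=E3 downbeat m2
bar 6: v0=E3 v1=E4 downbeat P8
  -> R4 @ bar 1 tick 0 v(0, 1): D3/E4 M2 untreated
  -> R4 @ bar 1 tick 2 v(0, 1): D3/G3 P4 untreated
  -> R4 @ bar 4 tick 0 v(0, 1): C3/B3 M7 untreated
  -> R3 @ bar 5 tick 0 v(0, 1): F3 above E3
  -> R4 @ bar 5 tick 0 v(0, 1): F3/E3 m2 untreated
  -> R8 @ bar 5 tick 0 v(0, 1): penult m2 not 3rd/6th
  -> R3 @ bar 5 tick 1 v(0, 1): F3 above E3
  -> R7 @ bar 5 tick 2 v(1,): E3->D4 leap 10st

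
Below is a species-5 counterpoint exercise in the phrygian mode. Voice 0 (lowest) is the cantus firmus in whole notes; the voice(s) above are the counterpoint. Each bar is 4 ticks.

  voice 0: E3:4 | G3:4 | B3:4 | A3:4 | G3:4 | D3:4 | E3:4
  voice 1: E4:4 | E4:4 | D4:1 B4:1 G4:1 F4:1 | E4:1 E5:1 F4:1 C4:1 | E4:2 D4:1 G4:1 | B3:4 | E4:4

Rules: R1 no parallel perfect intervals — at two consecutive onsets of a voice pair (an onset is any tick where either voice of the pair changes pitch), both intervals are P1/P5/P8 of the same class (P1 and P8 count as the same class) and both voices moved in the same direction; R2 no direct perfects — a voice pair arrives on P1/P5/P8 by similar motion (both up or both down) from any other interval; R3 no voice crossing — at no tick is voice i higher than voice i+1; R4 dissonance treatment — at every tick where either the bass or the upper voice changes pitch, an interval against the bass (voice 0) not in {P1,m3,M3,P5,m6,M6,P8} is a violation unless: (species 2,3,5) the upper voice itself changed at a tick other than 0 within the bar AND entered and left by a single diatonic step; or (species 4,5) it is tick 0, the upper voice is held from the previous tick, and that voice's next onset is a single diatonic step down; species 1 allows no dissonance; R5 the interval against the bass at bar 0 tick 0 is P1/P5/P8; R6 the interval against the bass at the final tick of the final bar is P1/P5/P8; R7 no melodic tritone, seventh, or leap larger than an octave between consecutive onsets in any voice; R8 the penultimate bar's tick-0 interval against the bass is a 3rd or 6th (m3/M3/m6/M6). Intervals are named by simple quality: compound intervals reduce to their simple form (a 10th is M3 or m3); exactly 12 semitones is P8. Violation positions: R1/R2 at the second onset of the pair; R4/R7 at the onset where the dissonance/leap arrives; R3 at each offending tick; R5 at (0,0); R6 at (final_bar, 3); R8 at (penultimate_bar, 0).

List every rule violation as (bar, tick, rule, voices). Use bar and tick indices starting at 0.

bar 0: v0=E3 v1=E4 downbeat P8
bar 1: v0=G3 v1=E4 downbeat M6
bar 2: v0=B3 v1=D4 downbeat m3
bar 3: v0=A3 v1=E4 downbeat P5
bar 4: v0=G3 v1=E4 downbeat M6
bar 5: v0=D3 v1=B3 downbeat M6
bar 6: v0=E3 v1=E4 downbeat P8
  -> R2 @ bar 3 tick 0 v(0, 1): B3/F4 TT -> A3/E4 P5 similar
  -> R7 @ bar 3 tick 2 v(1,): E5->F4 leap 11st
  -> R2 @ bar 6 tick 0 v(0, 1): D3/B3 M6 -> E3/E4 P8 similar

(3, 0, R2, (0, 1))
(3, 2, R7, (1,))
(6, 0, R2, (0, 1))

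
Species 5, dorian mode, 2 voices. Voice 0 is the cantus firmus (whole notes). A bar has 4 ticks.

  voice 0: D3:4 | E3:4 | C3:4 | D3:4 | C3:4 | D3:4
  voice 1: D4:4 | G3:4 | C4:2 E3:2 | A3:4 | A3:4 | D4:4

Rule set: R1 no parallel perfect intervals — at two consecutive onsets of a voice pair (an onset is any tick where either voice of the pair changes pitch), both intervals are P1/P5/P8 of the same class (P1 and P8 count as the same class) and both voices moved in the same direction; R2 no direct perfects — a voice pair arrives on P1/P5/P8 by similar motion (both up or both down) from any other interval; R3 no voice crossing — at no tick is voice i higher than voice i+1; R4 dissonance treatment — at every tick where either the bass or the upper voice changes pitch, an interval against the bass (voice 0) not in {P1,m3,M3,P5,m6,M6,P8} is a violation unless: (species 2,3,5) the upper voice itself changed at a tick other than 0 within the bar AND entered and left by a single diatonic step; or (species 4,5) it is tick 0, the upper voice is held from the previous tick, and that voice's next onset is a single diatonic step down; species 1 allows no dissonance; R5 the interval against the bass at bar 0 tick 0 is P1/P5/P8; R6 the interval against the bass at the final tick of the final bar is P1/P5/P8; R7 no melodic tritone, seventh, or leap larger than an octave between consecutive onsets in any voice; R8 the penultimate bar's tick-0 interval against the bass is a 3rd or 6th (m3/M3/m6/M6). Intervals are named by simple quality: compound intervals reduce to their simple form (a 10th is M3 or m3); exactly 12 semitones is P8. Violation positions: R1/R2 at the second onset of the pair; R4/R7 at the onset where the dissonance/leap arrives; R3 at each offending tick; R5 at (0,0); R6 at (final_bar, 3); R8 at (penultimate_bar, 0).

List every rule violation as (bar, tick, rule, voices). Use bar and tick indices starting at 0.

bar 0: v0=D3 v1=D4 downbeat P8
bar 1: v0=E3 v1=G3 downbeat m3
bar 2: v0=C3 v1=C4 downbeat P8
bar 3: v0=D3 v1=A3 downbeat P5
bar 4: v0=C3 v1=A3 downbeat M6
bar 5: v0=D3 v1=D4 downbeat P8
  -> R2 @ bar 3 tick 0 v(0, 1): C3/E3 M3 -> D3/A3 P5 similar
  -> R2 @ bar 5 tick 0 v(0, 1): C3/A3 M6 -> D3/D4 P8 similar

(3, 0, R2, (0, 1))
(5, 0, R2, (0, 1))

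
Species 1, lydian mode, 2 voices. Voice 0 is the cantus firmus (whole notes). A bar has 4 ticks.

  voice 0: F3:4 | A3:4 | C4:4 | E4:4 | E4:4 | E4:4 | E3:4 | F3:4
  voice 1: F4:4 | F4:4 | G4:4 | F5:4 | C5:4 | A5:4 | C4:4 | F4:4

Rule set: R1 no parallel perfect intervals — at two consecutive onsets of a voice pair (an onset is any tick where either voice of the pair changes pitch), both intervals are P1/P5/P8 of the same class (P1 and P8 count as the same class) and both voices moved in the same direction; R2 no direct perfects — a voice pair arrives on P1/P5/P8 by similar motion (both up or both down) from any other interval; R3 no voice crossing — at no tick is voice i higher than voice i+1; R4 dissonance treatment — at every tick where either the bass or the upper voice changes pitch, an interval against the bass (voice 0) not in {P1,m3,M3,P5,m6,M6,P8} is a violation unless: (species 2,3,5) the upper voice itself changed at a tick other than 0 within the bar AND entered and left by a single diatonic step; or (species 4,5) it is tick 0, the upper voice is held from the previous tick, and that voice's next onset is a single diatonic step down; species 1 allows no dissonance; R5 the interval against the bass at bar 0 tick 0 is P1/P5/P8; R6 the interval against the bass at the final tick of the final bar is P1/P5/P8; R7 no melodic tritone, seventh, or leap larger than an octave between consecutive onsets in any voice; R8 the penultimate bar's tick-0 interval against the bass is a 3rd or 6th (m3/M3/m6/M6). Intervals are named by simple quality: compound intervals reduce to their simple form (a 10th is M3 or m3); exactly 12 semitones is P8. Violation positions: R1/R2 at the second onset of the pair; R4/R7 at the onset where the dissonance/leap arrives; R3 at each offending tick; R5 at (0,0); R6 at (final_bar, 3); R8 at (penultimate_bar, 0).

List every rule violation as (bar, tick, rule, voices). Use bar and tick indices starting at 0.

bar 0: v0=F3 v1=F4 downbeat P8
bar 1: v0=A3 v1=F4 downbeat m6
bar 2: v0=C4 v1=G4 downbeat P5
bar 3: v0=E4 v1=F5 downbeat m2
bar 4: v0=E4 v1=C5 downbeat m6
bar 5: v0=E4 v1=A5 downbeat P4
bar 6: v0=E3 v1=C4 downbeat m6
bar 7: v0=F3 v1=F4 downbeat P8
  -> R2 @ bar 2 tick 0 v(0, 1): A3/F4 m6 -> C4/G4 P5 similar
  -> R4 @ bar 3 tick 0 v(0, 1): E4/F5 m2 untreated
  -> R7 @ bar 3 tick 0 v(1,): G4->F5 leap 10st
  -> R4 @ bar 5 tick 0 v(0, 1): E4/A5 P4 untreated
  -> R7 @ bar 6 tick 0 v(1,): A5->C4 leap 21st
  -> R2 @ bar 7 tick 0 v(0, 1): E3/C4 m6 -> F3/F4 P8 similar

(2, 0, R2, (0, 1))
(3, 0, R4, (0, 1))
(3, 0, R7, (1,))
(5, 0, R4, (0, 1))
(6, 0, R7, (1,))
(7, 0, R2, (0, 1))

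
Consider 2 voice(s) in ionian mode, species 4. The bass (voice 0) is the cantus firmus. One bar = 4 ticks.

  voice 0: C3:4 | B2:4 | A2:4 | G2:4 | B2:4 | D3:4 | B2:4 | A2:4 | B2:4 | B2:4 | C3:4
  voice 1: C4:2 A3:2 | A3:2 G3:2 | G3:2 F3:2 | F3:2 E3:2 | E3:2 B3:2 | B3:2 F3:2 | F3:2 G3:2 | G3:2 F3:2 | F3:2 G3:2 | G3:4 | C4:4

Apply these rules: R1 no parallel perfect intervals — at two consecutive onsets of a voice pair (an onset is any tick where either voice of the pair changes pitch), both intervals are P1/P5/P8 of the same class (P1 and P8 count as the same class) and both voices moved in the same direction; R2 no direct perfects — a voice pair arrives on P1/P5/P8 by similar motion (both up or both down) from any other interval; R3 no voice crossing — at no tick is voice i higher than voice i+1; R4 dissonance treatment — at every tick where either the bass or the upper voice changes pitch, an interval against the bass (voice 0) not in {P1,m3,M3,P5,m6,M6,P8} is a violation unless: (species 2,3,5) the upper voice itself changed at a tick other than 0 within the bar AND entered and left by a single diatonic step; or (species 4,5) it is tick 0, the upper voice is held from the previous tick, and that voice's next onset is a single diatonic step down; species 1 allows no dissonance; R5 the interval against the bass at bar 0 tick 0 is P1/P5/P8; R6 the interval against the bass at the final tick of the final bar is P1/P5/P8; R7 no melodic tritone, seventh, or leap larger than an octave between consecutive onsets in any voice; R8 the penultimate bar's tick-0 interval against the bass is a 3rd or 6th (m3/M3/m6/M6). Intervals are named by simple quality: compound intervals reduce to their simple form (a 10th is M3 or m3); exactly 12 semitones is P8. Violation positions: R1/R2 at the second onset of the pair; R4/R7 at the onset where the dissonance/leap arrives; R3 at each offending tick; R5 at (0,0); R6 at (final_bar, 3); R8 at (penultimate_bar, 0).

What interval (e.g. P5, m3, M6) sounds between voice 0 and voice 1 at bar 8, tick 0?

TT

voice 0=B2 voice 1=F3 -> TT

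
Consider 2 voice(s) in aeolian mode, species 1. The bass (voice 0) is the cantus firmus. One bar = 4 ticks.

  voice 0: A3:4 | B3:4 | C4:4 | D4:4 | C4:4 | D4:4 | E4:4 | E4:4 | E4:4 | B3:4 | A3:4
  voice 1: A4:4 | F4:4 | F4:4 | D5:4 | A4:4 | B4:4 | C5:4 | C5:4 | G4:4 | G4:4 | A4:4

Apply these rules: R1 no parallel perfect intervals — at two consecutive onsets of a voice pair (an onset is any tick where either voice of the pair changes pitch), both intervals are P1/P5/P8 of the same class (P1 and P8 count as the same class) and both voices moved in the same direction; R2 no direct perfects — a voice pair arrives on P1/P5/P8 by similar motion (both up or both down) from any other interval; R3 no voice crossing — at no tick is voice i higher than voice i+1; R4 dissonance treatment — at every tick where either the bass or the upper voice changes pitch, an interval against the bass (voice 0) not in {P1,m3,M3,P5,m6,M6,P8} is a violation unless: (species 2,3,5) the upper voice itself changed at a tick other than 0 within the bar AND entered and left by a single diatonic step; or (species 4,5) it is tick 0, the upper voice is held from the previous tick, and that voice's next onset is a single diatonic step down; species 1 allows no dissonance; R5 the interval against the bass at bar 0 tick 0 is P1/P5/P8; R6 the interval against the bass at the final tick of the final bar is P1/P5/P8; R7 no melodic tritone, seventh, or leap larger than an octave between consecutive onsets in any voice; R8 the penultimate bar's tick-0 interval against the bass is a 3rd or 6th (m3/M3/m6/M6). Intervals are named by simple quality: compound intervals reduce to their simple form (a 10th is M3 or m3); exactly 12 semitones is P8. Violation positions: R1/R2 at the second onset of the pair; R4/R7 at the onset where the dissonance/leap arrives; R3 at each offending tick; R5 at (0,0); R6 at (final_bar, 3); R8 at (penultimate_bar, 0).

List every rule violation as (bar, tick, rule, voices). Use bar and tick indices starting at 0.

(1, 0, R4, (0, 1))
(2, 0, R4, (0, 1))
(3, 0, R2, (0, 1))

bar 0: v0=A3 v1=A4 downbeat P8
bar 1: v0=B3 v1=F4 downbeat TT
bar 2: v0=C4 v1=F4 downbeat P4
bar 3: v0=D4 v1=D5 downbeat P8
bar 4: v0=C4 v1=A4 downbeat M6
bar 5: v0=D4 v1=B4 downbeat M6
bar 6: v0=E4 v1=C5 downbeat m6
bar 7: v0=E4 v1=C5 downbeat m6
bar 8: v0=E4 v1=G4 downbeat m3
bar 9: v0=B3 v1=G4 downbeat m6
bar 10: v0=A3 v1=A4 downbeat P8
  -> R4 @ bar 1 tick 0 v(0, 1): B3/F4 TT untreated
  -> R4 @ bar 2 tick 0 v(0, 1): C4/F4 P4 untreated
  -> R2 @ bar 3 tick 0 v(0, 1): C4/F4 P4 -> D4/D5 P8 similar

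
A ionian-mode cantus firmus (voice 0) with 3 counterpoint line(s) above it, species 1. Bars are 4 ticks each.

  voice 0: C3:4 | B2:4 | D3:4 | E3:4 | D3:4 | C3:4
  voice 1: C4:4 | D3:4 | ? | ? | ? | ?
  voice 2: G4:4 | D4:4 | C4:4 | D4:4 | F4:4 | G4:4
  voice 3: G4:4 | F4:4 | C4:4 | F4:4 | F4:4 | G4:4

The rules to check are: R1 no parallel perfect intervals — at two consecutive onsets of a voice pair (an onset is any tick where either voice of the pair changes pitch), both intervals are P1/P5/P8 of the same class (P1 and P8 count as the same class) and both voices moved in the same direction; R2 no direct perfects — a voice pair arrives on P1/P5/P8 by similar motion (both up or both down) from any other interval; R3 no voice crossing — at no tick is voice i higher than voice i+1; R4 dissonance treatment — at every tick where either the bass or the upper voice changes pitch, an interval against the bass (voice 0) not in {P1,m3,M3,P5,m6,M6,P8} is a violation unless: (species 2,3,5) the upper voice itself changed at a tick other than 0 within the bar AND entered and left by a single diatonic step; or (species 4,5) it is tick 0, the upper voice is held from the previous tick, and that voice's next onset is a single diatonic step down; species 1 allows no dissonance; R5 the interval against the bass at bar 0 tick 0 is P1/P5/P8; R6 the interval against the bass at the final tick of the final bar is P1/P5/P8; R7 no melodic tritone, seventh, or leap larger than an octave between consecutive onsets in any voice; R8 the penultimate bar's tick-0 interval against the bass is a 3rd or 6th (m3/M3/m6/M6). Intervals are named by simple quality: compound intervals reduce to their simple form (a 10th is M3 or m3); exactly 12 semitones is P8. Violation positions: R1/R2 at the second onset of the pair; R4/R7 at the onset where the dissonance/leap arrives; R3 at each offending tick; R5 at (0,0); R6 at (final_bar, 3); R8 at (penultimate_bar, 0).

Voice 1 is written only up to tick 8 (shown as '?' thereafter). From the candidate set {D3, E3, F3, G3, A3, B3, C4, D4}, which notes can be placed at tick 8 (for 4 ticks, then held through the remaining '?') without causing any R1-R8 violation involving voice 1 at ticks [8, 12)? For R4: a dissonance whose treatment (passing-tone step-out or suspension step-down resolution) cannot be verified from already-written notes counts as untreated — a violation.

D3: legal
E3: violates R4
F3: legal
G3: violates R4
A3: violates R2
B3: legal
C4: violates R4,R7
D4: violates R2,R3

{B3, D3, F3}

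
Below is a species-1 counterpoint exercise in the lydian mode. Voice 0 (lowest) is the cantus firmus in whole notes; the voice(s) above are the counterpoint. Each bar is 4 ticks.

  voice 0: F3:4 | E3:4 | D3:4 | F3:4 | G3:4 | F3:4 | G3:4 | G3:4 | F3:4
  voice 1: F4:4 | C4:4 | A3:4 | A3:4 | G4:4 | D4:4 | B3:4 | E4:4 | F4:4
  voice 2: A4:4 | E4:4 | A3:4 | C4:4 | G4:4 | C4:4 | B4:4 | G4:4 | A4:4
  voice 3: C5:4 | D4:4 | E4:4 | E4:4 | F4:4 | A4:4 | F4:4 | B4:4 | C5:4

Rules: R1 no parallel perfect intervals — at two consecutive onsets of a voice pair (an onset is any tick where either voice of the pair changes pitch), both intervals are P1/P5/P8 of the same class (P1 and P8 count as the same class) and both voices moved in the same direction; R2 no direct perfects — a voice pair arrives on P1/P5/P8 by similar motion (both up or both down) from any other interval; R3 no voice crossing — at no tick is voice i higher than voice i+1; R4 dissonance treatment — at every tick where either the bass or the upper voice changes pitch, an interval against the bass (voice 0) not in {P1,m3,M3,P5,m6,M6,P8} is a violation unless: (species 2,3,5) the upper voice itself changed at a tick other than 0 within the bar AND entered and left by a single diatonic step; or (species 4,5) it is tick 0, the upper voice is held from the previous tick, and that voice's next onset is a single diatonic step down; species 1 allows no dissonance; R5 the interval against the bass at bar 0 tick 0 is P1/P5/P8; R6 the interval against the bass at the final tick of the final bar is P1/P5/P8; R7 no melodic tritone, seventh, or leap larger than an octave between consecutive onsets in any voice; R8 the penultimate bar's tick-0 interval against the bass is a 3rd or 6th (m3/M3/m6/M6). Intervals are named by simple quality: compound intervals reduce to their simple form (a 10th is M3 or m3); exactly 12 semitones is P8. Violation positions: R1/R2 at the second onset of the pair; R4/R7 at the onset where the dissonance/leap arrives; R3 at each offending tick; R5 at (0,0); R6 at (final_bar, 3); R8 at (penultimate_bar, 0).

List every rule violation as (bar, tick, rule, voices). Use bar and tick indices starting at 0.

(0, 0, R5, (0, 2))
(1, 0, R2, (0, 2))
(1, 0, R3, (2, 3))
(1, 0, R4, (0, 3))
(1, 0, R7, (3,))
(1, 1, R3, (2, 3))
(1, 2, R3, (2, 3))
(1, 3, R3, (2, 3))
(2, 0, R2, (0, 1))
(2, 0, R2, (0, 2))
(2, 0, R2, (1, 2))
(2, 0, R4, (0, 3))
(3, 0, R1, (0, 2))
(3, 0, R4, (0, 3))
(4, 0, R2, (0, 1))
(4, 0, R2, (0, 2))
(4, 0, R2, (1, 2))
(4, 0, R3, (2, 3))
(4, 0, R4, (0, 3))
(4, 0, R7, (1,))
(4, 1, R3, (2, 3))
(4, 2, R3, (2, 3))
(4, 3, R3, (2, 3))
(5, 0, R2, (0, 2))
(5, 0, R3, (1, 2))
(5, 1, R3, (1, 2))
(5, 2, R3, (1, 2))
(5, 3, R3, (1, 2))
(6, 0, R3, (2, 3))
(6, 0, R4, (0, 3))
(6, 0, R7, (2,))
(6, 1, R3, (2, 3))
(6, 2, R3, (2, 3))
(6, 3, R3, (2, 3))
(7, 0, R2, (1, 3))
(7, 0, R7, (3,))
(7, 0, R8, (0, 2))
(8, 0, R1, (1, 3))
(8, 3, R6, (0, 2))

bar 0: v0=F3 v1=F4 v2=A4 v3=C5 downbeat P5
bar 1: v0=E3 v1=C4 v2=E4 v3=D4 downbeat m7
bar 2: v0=D3 v1=A3 v2=A3 v3=E4 downbeat M2
bar 3: v0=F3 v1=A3 v2=C4 v3=E4 downbeat M7
bar 4: v0=G3 v1=G4 v2=G4 v3=F4 downbeat m7
bar 5: v0=F3 v1=D4 v2=C4 v3=A4 downbeat M3
bar 6: v0=G3 v1=B3 v2=B4 v3=F4 downbeat m7
bar 7: v0=G3 v1=E4 v2=G4 v3=B4 downbeat M3
bar 8: v0=F3 v1=F4 v2=A4 v3=C5 downbeat P5
  -> R5 @ bar 0 tick 0 v(0, 2): opens on M3
  -> R2 @ bar 1 tick 0 v(0, 2): F3/A4 M3 -> E3/E4 P8 similar
  -> R3 @ bar 1 tick 0 v(2, 3): E4 above D4
  -> R4 @ bar 1 tick 0 v(0, 3): E3/D4 m7 untreated
  -> R7 @ bar 1 tick 0 v(3,): C5->D4 leap 10st
  -> R3 @ bar 1 tick 1 v(2, 3): E4 above D4
  -> R3 @ bar 1 tick 2 v(2, 3): E4 above D4
  -> R3 @ bar 1 tick 3 v(2, 3): E4 above D4
  -> R2 @ bar 2 tick 0 v(0, 1): E3/C4 m6 -> D3/A3 P5 similar
  -> R2 @ bar 2 tick 0 v(0, 2): E3/E4 P8 -> D3/A3 P5 similar
  -> R2 @ bar 2 tick 0 v(1, 2): C4/E4 M3 -> A3/A3 P1 similar
  -> R4 @ bar 2 tick 0 v(0, 3): D3/E4 M2 untreated
  -> R1 @ bar 3 tick 0 v(0, 2): D3/A3 P5 -> F3/C4 P5 similar
  -> R4 @ bar 3 tick 0 v(0, 3): F3/E4 M7 untreated
  -> R2 @ bar 4 tick 0 v(0, 1): F3/A3 M3 -> G3/G4 P8 similar
  -> R2 @ bar 4 tick 0 v(0, 2): F3/C4 P5 -> G3/G4 P8 similar
  -> R2 @ bar 4 tick 0 v(1, 2): A3/C4 m3 -> G4/G4 P1 similar
  -> R3 @ bar 4 tick 0 v(2, 3): G4 above F4
  -> R4 @ bar 4 tick 0 v(0, 3): G3/F4 m7 untreated
  -> R7 @ bar 4 tick 0 v(1,): A3->G4 leap 10st
  -> R3 @ bar 4 tick 1 v(2, 3): G4 above F4
  -> R3 @ bar 4 tick 2 v(2, 3): G4 above F4
  -> R3 @ bar 4 tick 3 v(2, 3): G4 above F4
  -> R2 @ bar 5 tick 0 v(0, 2): G3/G4 P8 -> F3/C4 P5 similar
  -> R3 @ bar 5 tick 0 v(1, 2): D4 above C4
  -> R3 @ bar 5 tick 1 v(1, 2): D4 above C4
  -> R3 @ bar 5 tick 2 v(1, 2): D4 above C4
  -> R3 @ bar 5 tick 3 v(1, 2): D4 above C4
  -> R3 @ bar 6 tick 0 v(2, 3): B4 above F4
  -> R4 @ bar 6 tick 0 v(0, 3): G3/F4 m7 untreated
  -> R7 @ bar 6 tick 0 v(2,): C4->B4 leap 11st
  -> R3 @ bar 6 tick 1 v(2, 3): B4 above F4
  -> R3 @ bar 6 tick 2 v(2, 3): B4 above F4
  -> R3 @ bar 6 tick 3 v(2, 3): B4 above F4
  -> R2 @ bar 7 tick 0 v(1, 3): B3/F4 TT -> E4/B4 P5 similar
  -> R7 @ bar 7 tick 0 v(3,): F4->B4 leap 6st
  -> R8 @ bar 7 tick 0 v(0, 2): penult P8 not 3rd/6th
  -> R1 @ bar 8 tick 0 v(1, 3): E4/B4 P5 -> F4/C5 P5 similar
  -> R6 @ bar 8 tick 3 v(0, 2): closes on M3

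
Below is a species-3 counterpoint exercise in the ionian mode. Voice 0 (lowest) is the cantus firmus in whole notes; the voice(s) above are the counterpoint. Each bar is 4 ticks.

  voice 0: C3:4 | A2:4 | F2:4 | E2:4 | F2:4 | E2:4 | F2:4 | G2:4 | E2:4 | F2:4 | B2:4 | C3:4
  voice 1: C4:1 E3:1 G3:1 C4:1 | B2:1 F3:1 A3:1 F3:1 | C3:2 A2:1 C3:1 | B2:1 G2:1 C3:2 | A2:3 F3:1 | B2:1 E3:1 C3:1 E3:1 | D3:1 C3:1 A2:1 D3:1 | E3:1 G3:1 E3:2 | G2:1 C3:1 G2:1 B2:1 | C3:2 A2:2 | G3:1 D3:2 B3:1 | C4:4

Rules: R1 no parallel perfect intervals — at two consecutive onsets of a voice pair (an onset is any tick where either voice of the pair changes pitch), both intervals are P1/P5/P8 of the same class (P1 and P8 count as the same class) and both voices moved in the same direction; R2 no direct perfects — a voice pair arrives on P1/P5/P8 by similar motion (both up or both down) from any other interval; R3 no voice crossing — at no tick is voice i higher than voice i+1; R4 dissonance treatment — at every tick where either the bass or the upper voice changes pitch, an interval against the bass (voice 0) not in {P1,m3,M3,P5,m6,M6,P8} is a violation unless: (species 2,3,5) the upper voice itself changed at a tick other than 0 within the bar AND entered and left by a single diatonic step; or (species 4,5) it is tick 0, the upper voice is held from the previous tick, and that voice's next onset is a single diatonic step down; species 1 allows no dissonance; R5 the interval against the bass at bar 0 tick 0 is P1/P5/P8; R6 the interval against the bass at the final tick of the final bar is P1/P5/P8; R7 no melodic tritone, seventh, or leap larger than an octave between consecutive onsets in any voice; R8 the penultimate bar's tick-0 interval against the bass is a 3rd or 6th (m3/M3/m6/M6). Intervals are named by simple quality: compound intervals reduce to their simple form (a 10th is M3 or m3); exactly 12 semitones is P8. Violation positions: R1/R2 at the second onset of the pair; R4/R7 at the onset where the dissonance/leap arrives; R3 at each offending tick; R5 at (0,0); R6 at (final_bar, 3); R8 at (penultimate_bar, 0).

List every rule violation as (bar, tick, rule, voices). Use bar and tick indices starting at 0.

(1, 0, R4, (0, 1))
(1, 0, R7, (1,))
(1, 1, R7, (1,))
(2, 0, R2, (0, 1))
(3, 0, R1, (0, 1))
(5, 0, R2, (0, 1))
(5, 0, R7, (1,))
(9, 0, R1, (0, 1))
(10, 0, R7, (0,))
(10, 0, R7, (1,))
(11, 0, R1, (0, 1))

bar 0: v0=C3 v1=C4 downbeat P8
bar 1: v0=A2 v1=B2 downbeat M2
bar 2: v0=F2 v1=C3 downbeat P5
bar 3: v0=E2 v1=B2 downbeat P5
bar 4: v0=F2 v1=A2 downbeat M3
bar 5: v0=E2 v1=B2 downbeat P5
bar 6: v0=F2 v1=D3 downbeat M6
bar 7: v0=G2 v1=E3 downbeat M6
bar 8: v0=E2 v1=G2 downbeat m3
bar 9: v0=F2 v1=C3 downbeat P5
bar 10: v0=B2 v1=G3 downbeat m6
bar 11: v0=C3 v1=C4 downbeat P8
  -> R4 @ bar 1 tick 0 v(0, 1): A2/B2 M2 untreated
  -> R7 @ bar 1 tick 0 v(1,): C4->B2 leap 13st
  -> R7 @ bar 1 tick 1 v(1,): B2->F3 leap 6st
  -> R2 @ bar 2 tick 0 v(0, 1): A2/F3 m6 -> F2/C3 P5 similar
  -> R1 @ bar 3 tick 0 v(0, 1): F2/C3 P5 -> E2/B2 P5 similar
  -> R2 @ bar 5 tick 0 v(0, 1): F2/F3 P8 -> E2/B2 P5 similar
  -> R7 @ bar 5 tick 0 v(1,): F3->B2 leap 6st
  -> R1 @ bar 9 tick 0 v(0, 1): E2/B2 P5 -> F2/C3 P5 similar
  -> R7 @ bar 10 tick 0 v(0,): F2->B2 leap 6st
  -> R7 @ bar 10 tick 0 v(1,): A2->G3 leap 10st
  -> R1 @ bar 11 tick 0 v(0, 1): B2/B3 P8 -> C3/C4 P8 similar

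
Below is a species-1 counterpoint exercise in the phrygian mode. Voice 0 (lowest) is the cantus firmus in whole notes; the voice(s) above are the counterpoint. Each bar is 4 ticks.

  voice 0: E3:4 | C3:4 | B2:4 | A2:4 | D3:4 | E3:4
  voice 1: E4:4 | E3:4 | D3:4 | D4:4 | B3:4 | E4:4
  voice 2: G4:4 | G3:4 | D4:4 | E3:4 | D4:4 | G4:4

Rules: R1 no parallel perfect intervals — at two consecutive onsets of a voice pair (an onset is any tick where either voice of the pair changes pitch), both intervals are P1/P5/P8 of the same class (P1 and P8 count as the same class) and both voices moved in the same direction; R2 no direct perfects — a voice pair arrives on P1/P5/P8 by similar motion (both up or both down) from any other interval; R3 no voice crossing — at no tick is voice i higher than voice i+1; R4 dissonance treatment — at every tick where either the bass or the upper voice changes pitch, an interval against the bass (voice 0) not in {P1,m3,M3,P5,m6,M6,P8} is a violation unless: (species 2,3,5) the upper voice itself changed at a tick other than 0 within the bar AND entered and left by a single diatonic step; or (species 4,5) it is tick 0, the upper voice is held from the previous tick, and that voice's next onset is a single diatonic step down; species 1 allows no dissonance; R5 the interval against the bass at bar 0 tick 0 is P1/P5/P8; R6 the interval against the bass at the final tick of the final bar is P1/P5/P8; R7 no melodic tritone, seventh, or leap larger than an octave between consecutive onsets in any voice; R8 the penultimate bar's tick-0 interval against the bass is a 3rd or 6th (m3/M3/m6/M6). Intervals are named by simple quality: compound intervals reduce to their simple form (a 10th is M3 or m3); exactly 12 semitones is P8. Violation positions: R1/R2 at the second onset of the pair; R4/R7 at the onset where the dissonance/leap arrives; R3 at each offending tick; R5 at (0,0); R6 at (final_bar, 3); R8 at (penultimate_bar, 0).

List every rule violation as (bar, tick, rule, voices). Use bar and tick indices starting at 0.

bar 0: v0=E3 v1=E4 v2=G4 downbeat m3
bar 1: v0=C3 v1=E3 v2=G3 downbeat P5
bar 2: v0=B2 v1=D3 v2=D4 downbeat m3
bar 3: v0=A2 v1=D4 v2=E3 downbeat P5
bar 4: v0=D3 v1=B3 v2=D4 downbeat P8
bar 5: v0=E3 v1=E4 v2=G4 downbeat m3
  -> R5 @ bar 0 tick 0 v(0, 2): opens on m3
  -> R2 @ bar 1 tick 0 v(0, 2): E3/G4 m3 -> C3/G3 P5 similar
  -> R2 @ bar 3 tick 0 v(0, 2): B2/D4 m3 -> A2/E3 P5 similar
  -> R3 @ bar 3 tick 0 v(1, 2): D4 above E3
  -> R4 @ bar 3 tick 0 v(0, 1): A2/D4 P4 untreated
  -> R7 @ bar 3 tick 0 v(2,): D4->E3 leap 10st
  -> R3 @ bar 3 tick 1 v(1, 2): D4 above E3
  -> R3 @ bar 3 tick 2 v(1, 2): D4 above E3
  -> R3 @ bar 3 tick 3 v(1, 2): D4 above E3
  -> R2 @ bar 4 tick 0 v(0, 2): A2/E3 P5 -> D3/D4 P8 similar
  -> R7 @ bar 4 tick 0 v(2,): E3->D4 leap 10st
  -> R8 @ bar 4 tick 0 v(0, 2): penult P8 not 3rd/6th
  -> R2 @ bar 5 tick 0 v(0, 1): D3/B3 M6 -> E3/E4 P8 similar
  -> R6 @ bar 5 tick 3 v(0, 2): closes on m3

(0, 0, R5, (0, 2))
(1, 0, R2, (0, 2))
(3, 0, R2, (0, 2))
(3, 0, R3, (1, 2))
(3, 0, R4, (0, 1))
(3, 0, R7, (2,))
(3, 1, R3, (1, 2))
(3, 2, R3, (1, 2))
(3, 3, R3, (1, 2))
(4, 0, R2, (0, 2))
(4, 0, R7, (2,))
(4, 0, R8, (0, 2))
(5, 0, R2, (0, 1))
(5, 3, R6, (0, 2))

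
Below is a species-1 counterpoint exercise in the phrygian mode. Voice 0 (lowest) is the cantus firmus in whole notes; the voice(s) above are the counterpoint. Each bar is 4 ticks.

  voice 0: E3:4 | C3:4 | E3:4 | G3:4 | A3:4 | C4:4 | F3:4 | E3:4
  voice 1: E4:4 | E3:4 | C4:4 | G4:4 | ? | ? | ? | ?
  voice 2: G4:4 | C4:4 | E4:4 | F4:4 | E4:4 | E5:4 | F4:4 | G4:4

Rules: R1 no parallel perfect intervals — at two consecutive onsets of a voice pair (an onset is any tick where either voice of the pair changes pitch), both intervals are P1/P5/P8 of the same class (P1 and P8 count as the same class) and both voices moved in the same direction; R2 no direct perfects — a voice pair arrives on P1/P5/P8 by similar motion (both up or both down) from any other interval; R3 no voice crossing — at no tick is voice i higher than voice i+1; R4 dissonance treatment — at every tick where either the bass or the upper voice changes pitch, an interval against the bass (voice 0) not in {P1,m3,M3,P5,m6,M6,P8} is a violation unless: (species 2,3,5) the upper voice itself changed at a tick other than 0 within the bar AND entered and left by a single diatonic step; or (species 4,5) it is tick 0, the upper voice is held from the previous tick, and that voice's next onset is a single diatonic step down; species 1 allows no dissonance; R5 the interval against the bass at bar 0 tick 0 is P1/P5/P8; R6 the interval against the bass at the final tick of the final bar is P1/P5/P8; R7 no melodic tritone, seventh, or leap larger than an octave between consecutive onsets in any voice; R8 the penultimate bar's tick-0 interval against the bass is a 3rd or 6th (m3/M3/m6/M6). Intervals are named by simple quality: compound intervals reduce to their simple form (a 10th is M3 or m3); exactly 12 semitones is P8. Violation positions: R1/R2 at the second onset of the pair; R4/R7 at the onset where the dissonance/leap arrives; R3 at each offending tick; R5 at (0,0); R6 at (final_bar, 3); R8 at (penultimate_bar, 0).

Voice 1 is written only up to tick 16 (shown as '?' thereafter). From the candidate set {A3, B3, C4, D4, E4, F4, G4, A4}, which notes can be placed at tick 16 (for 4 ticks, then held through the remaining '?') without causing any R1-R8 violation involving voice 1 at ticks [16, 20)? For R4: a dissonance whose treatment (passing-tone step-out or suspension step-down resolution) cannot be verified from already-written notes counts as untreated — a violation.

{C4}

A3: violates R2,R7
B3: violates R4
C4: legal
D4: violates R4
E4: violates R2
F4: violates R3
G4: violates R3,R4
A4: violates R1,R3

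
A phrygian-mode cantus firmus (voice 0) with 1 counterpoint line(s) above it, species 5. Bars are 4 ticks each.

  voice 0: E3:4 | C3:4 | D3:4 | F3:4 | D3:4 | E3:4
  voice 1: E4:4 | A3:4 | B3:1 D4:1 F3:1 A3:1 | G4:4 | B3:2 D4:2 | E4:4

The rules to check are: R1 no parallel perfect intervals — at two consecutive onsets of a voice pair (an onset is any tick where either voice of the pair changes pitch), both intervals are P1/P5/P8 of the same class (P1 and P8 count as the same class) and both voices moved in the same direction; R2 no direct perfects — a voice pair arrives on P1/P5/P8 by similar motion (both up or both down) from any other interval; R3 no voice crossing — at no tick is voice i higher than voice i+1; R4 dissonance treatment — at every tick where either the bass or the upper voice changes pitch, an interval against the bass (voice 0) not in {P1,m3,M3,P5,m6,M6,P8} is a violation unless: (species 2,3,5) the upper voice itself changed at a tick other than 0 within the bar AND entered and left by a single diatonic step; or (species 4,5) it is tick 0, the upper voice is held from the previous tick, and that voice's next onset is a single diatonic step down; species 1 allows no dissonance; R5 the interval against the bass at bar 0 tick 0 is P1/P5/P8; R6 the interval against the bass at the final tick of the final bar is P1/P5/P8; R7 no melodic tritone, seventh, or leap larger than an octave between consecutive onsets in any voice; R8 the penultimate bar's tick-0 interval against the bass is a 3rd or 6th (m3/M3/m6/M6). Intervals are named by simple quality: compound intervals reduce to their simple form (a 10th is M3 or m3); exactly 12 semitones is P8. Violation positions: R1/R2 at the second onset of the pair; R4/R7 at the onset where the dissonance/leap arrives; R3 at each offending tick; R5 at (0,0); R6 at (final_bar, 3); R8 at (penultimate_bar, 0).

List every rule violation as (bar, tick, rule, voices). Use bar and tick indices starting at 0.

(3, 0, R4, (0, 1))
(3, 0, R7, (1,))
(5, 0, R1, (0, 1))

bar 0: v0=E3 v1=E4 downbeat P8
bar 1: v0=C3 v1=A3 downbeat M6
bar 2: v0=D3 v1=B3 downbeat M6
bar 3: v0=F3 v1=G4 downbeat M2
bar 4: v0=D3 v1=B3 downbeat M6
bar 5: v0=E3 v1=E4 downbeat P8
  -> R4 @ bar 3 tick 0 v(0, 1): F3/G4 M2 untreated
  -> R7 @ bar 3 tick 0 v(1,): A3->G4 leap 10st
  -> R1 @ bar 5 tick 0 v(0, 1): D3/D4 P8 -> E3/E4 P8 similar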